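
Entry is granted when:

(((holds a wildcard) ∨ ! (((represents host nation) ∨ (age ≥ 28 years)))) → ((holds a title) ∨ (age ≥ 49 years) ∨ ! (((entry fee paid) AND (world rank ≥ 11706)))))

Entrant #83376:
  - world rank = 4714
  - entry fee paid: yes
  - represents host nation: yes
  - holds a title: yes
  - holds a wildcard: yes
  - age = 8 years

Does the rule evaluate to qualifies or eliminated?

Atomic conditions:
  holds a wildcard: yes → true
  represents host nation: yes → true
  age ≥ 28 years: 8 ≥ 28 is false
  holds a title: yes → true
  age ≥ 49 years: 8 ≥ 49 is false
  entry fee paid: yes → true
  world rank ≥ 11706: 4714 ≥ 11706 is false
Combine:
[1.2.1] true OR false = true
[1.2] NOT true = false
[1] true OR false = true
[2.3.1] true AND false = false
[2.3] NOT false = true
[2] true OR false OR true = true
[root] true → true = true
Overall: true → qualifies

Qualifies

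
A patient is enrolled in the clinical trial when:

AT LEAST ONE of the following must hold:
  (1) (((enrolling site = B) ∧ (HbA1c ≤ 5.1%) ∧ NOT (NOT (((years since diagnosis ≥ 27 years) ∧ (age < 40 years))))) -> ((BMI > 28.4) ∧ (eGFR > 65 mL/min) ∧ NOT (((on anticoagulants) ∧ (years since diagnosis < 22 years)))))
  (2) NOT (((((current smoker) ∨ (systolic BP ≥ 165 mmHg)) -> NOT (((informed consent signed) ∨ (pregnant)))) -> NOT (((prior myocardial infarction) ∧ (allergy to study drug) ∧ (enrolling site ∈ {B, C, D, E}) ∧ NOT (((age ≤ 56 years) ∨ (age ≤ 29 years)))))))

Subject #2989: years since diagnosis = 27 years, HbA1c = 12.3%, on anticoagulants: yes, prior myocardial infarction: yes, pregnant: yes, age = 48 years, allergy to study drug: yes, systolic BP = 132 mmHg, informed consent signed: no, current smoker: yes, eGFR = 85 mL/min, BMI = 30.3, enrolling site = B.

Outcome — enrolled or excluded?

Enrolled

Atomic conditions:
  enrolling site = B: B == B is true
  HbA1c ≤ 5.1%: 12.3 ≤ 5.1 is false
  years since diagnosis ≥ 27 years: 27 ≥ 27 is true
  age < 40 years: 48 < 40 is false
  BMI > 28.4: 30.3 > 28.4 is true
  eGFR > 65 mL/min: 85 > 65 is true
  on anticoagulants: yes → true
  years since diagnosis < 22 years: 27 < 22 is false
  current smoker: yes → true
  systolic BP ≥ 165 mmHg: 132 ≥ 165 is false
  informed consent signed: no → false
  pregnant: yes → true
  prior myocardial infarction: yes → true
  allergy to study drug: yes → true
  enrolling site ∈ {B, C, D, E}: B is in the set → true
  age ≤ 56 years: 48 ≤ 56 is true
  age ≤ 29 years: 48 ≤ 29 is false
Combine:
[1.1.3.1.1] true AND false = false
[1.1.3.1] NOT false = true
[1.1.3] NOT true = false
[1.1] true AND false AND false = false
[1.2.3.1] true AND false = false
[1.2.3] NOT false = true
[1.2] true AND true AND true = true
[1] false → true (antecedent false ⇒ implication holds) = true
[2.1.1.1] true OR false = true
[2.1.1.2.1] false OR true = true
[2.1.1.2] NOT true = false
[2.1.1] true → false = false
[2.1.2.1.4.1] true OR false = true
[2.1.2.1.4] NOT true = false
[2.1.2.1] true AND true AND true AND false = false
[2.1.2] NOT false = true
[2.1] false → true (antecedent false ⇒ implication holds) = true
[2] NOT true = false
[root] true OR false = true
Overall: true → enrolled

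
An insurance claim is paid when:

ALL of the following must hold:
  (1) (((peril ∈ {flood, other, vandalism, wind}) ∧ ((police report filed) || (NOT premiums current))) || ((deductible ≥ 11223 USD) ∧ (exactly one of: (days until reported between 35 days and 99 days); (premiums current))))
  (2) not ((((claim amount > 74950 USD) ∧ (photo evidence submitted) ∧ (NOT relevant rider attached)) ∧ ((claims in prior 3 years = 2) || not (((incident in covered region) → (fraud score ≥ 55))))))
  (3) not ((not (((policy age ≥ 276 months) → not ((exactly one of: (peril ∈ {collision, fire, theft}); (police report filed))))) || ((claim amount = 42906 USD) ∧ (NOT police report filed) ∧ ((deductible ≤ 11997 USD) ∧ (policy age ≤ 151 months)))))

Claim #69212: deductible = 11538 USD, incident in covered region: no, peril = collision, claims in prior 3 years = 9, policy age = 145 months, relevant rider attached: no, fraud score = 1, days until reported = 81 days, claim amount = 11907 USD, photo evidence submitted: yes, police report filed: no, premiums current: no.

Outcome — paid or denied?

Paid

Atomic conditions:
  peril ∈ {flood, other, vandalism, wind}: collision is not in the set → false
  police report filed: no → false
  NOT premiums current: no → true
  deductible ≥ 11223 USD: 11538 ≥ 11223 is true
  days until reported between 35 days and 99 days: 81 in [35, 99] is true
  premiums current: no → false
  claim amount > 74950 USD: 11907 > 74950 is false
  photo evidence submitted: yes → true
  NOT relevant rider attached: no → true
  claims in prior 3 years = 2: 9 == 2 is false
  incident in covered region: no → false
  fraud score ≥ 55: 1 ≥ 55 is false
  policy age ≥ 276 months: 145 ≥ 276 is false
  peril ∈ {collision, fire, theft}: collision is in the set → true
  claim amount = 42906 USD: 11907 == 42906 is false
  NOT police report filed: no → true
  deductible ≤ 11997 USD: 11538 ≤ 11997 is true
  policy age ≤ 151 months: 145 ≤ 151 is true
Combine:
[1.1.2] false OR true = true
[1.1] false AND true = false
[1.2.2] exactly-one(true, false) = true
[1.2] true AND true = true
[1] false OR true = true
[2.1.1] false AND true AND true = false
[2.1.2.2.1] false → false (antecedent false ⇒ implication holds) = true
[2.1.2.2] NOT true = false
[2.1.2] false OR false = false
[2.1] false AND false = false
[2] NOT false = true
[3.1.1.1.2.1] exactly-one(true, false) = true
[3.1.1.1.2] NOT true = false
[3.1.1.1] false → false (antecedent false ⇒ implication holds) = true
[3.1.1] NOT true = false
[3.1.2.3] true AND true = true
[3.1.2] false AND true AND true = false
[3.1] false OR false = false
[3] NOT false = true
[root] true AND true AND true = true
Overall: true → paid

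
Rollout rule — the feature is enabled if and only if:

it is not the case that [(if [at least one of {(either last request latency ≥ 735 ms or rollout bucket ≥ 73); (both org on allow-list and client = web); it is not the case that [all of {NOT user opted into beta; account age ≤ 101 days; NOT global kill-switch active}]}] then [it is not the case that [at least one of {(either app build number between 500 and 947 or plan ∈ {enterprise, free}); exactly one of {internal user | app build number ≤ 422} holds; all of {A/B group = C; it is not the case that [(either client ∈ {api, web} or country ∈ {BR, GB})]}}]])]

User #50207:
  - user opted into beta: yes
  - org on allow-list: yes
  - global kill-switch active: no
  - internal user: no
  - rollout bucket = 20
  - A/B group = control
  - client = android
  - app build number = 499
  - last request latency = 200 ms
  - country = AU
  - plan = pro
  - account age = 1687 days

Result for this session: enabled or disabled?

Disabled

Atomic conditions:
  last request latency ≥ 735 ms: 200 ≥ 735 is false
  rollout bucket ≥ 73: 20 ≥ 73 is false
  org on allow-list: yes → true
  client = web: android == web is false
  NOT user opted into beta: yes → false
  account age ≤ 101 days: 1687 ≤ 101 is false
  NOT global kill-switch active: no → true
  app build number between 500 and 947: 499 in [500, 947] is false
  plan ∈ {enterprise, free}: pro is not in the set → false
  internal user: no → false
  app build number ≤ 422: 499 ≤ 422 is false
  A/B group = C: control == C is false
  client ∈ {api, web}: android is not in the set → false
  country ∈ {BR, GB}: AU is not in the set → false
Combine:
[1.1.1] false OR false = false
[1.1.2] true AND false = false
[1.1.3.1] false AND false AND true = false
[1.1.3] NOT false = true
[1.1] false OR false OR true = true
[1.2.1.1] false OR false = false
[1.2.1.2] exactly-one(false, false) = false
[1.2.1.3.2.1] false OR false = false
[1.2.1.3.2] NOT false = true
[1.2.1.3] false AND true = false
[1.2.1] false OR false OR false = false
[1.2] NOT false = true
[1] true → true = true
[root] NOT true = false
Overall: false → disabled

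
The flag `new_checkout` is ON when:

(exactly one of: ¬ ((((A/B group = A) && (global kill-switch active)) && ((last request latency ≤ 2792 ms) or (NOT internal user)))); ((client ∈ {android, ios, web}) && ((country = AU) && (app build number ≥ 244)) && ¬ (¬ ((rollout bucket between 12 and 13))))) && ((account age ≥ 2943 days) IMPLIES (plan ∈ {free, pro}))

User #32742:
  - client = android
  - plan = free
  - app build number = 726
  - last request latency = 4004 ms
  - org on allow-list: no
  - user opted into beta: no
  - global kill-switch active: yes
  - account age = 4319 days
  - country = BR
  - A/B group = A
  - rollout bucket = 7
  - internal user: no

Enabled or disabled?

Disabled

Atomic conditions:
  A/B group = A: A == A is true
  global kill-switch active: yes → true
  last request latency ≤ 2792 ms: 4004 ≤ 2792 is false
  NOT internal user: no → true
  client ∈ {android, ios, web}: android is in the set → true
  country = AU: BR == AU is false
  app build number ≥ 244: 726 ≥ 244 is true
  rollout bucket between 12 and 13: 7 in [12, 13] is false
  account age ≥ 2943 days: 4319 ≥ 2943 is true
  plan ∈ {free, pro}: free is in the set → true
Combine:
[1.1.1.1] true AND true = true
[1.1.1.2] false OR true = true
[1.1.1] true AND true = true
[1.1] NOT true = false
[1.2.2] false AND true = false
[1.2.3.1] NOT false = true
[1.2.3] NOT true = false
[1.2] true AND false AND false = false
[1] exactly-one(false, false) = false
[2] true → true = true
[root] false AND true = false
Overall: false → disabled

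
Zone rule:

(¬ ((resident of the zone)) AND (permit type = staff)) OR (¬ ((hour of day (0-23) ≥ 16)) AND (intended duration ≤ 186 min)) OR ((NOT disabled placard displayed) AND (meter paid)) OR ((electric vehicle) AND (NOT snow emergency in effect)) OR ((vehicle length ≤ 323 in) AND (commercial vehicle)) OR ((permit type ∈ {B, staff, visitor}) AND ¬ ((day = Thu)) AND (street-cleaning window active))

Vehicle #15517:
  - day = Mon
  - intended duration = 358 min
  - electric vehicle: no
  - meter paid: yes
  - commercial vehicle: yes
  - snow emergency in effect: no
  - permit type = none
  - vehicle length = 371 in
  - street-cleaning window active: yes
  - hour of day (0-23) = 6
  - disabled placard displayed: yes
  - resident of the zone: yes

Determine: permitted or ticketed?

Ticketed

Atomic conditions:
  resident of the zone: yes → true
  permit type = staff: none == staff is false
  hour of day (0-23) ≥ 16: 6 ≥ 16 is false
  intended duration ≤ 186 min: 358 ≤ 186 is false
  NOT disabled placard displayed: yes → false
  meter paid: yes → true
  electric vehicle: no → false
  NOT snow emergency in effect: no → true
  vehicle length ≤ 323 in: 371 ≤ 323 is false
  commercial vehicle: yes → true
  permit type ∈ {B, staff, visitor}: none is not in the set → false
  day = Thu: Mon == Thu is false
  street-cleaning window active: yes → true
Combine:
[1.1] NOT true = false
[1] false AND false = false
[2.1] NOT false = true
[2] true AND false = false
[3] false AND true = false
[4] false AND true = false
[5] false AND true = false
[6.2] NOT false = true
[6] false AND true AND true = false
[root] false OR false OR false OR false OR false OR false = false
Overall: false → ticketed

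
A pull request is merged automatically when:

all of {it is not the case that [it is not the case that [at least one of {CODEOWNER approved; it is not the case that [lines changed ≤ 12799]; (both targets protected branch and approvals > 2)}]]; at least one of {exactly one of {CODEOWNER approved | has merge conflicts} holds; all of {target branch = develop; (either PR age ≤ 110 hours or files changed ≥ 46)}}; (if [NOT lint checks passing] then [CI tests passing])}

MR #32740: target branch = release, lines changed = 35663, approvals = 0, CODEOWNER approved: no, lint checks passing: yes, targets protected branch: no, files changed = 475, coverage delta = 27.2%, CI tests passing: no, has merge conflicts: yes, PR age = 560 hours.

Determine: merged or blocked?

Atomic conditions:
  CODEOWNER approved: no → false
  lines changed ≤ 12799: 35663 ≤ 12799 is false
  targets protected branch: no → false
  approvals > 2: 0 > 2 is false
  has merge conflicts: yes → true
  target branch = develop: release == develop is false
  PR age ≤ 110 hours: 560 ≤ 110 is false
  files changed ≥ 46: 475 ≥ 46 is true
  NOT lint checks passing: yes → false
  CI tests passing: no → false
Combine:
[1.1.1.2] NOT false = true
[1.1.1.3] false AND false = false
[1.1.1] false OR true OR false = true
[1.1] NOT true = false
[1] NOT false = true
[2.1] exactly-one(false, true) = true
[2.2.2] false OR true = true
[2.2] false AND true = false
[2] true OR false = true
[3] false → false (antecedent false ⇒ implication holds) = true
[root] true AND true AND true = true
Overall: true → merged

Merged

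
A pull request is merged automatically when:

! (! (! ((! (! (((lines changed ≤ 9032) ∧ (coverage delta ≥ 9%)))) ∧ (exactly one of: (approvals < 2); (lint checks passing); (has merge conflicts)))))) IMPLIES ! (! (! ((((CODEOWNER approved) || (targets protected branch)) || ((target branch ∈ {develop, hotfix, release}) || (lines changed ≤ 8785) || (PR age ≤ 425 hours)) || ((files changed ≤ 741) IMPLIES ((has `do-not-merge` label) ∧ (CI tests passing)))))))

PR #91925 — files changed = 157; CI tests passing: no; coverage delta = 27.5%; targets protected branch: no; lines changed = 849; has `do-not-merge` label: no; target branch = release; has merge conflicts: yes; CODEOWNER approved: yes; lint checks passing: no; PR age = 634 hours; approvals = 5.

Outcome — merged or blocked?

Atomic conditions:
  lines changed ≤ 9032: 849 ≤ 9032 is true
  coverage delta ≥ 9%: 27.5 ≥ 9 is true
  approvals < 2: 5 < 2 is false
  lint checks passing: no → false
  has merge conflicts: yes → true
  CODEOWNER approved: yes → true
  targets protected branch: no → false
  target branch ∈ {develop, hotfix, release}: release is in the set → true
  lines changed ≤ 8785: 849 ≤ 8785 is true
  PR age ≤ 425 hours: 634 ≤ 425 is false
  files changed ≤ 741: 157 ≤ 741 is true
  has `do-not-merge` label: no → false
  CI tests passing: no → false
Combine:
[1.1.1.1.1.1.1] true AND true = true
[1.1.1.1.1.1] NOT true = false
[1.1.1.1.1] NOT false = true
[1.1.1.1.2] exactly-one(false, false, true) = true
[1.1.1.1] true AND true = true
[1.1.1] NOT true = false
[1.1] NOT false = true
[1] NOT true = false
[2.1.1.1.1] true OR false = true
[2.1.1.1.2] true OR true OR false = true
[2.1.1.1.3.2] false AND false = false
[2.1.1.1.3] true → false = false
[2.1.1.1] true OR true OR false = true
[2.1.1] NOT true = false
[2.1] NOT false = true
[2] NOT true = false
[root] false → false (antecedent false ⇒ implication holds) = true
Overall: true → merged

Merged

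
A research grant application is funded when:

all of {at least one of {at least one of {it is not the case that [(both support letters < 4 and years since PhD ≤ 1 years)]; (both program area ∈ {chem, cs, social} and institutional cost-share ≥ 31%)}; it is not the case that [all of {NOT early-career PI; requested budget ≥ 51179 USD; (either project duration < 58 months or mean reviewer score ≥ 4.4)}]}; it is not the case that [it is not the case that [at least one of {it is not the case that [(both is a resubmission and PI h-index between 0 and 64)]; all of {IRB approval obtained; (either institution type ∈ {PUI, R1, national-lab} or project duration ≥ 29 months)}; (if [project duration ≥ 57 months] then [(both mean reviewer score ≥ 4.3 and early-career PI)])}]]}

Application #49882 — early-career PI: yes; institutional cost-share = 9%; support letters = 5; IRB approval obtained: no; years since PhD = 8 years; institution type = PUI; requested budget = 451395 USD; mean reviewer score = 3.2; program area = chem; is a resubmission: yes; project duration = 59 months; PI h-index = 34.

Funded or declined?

Atomic conditions:
  support letters < 4: 5 < 4 is false
  years since PhD ≤ 1 years: 8 ≤ 1 is false
  program area ∈ {chem, cs, social}: chem is in the set → true
  institutional cost-share ≥ 31%: 9 ≥ 31 is false
  NOT early-career PI: yes → false
  requested budget ≥ 51179 USD: 451395 ≥ 51179 is true
  project duration < 58 months: 59 < 58 is false
  mean reviewer score ≥ 4.4: 3.2 ≥ 4.4 is false
  is a resubmission: yes → true
  PI h-index between 0 and 64: 34 in [0, 64] is true
  IRB approval obtained: no → false
  institution type ∈ {PUI, R1, national-lab}: PUI is in the set → true
  project duration ≥ 29 months: 59 ≥ 29 is true
  project duration ≥ 57 months: 59 ≥ 57 is true
  mean reviewer score ≥ 4.3: 3.2 ≥ 4.3 is false
  early-career PI: yes → true
Combine:
[1.1.1.1] false AND false = false
[1.1.1] NOT false = true
[1.1.2] true AND false = false
[1.1] true OR false = true
[1.2.1.3] false OR false = false
[1.2.1] false AND true AND false = false
[1.2] NOT false = true
[1] true OR true = true
[2.1.1.1.1] true AND true = true
[2.1.1.1] NOT true = false
[2.1.1.2.2] true OR true = true
[2.1.1.2] false AND true = false
[2.1.1.3.2] false AND true = false
[2.1.1.3] true → false = false
[2.1.1] false OR false OR false = false
[2.1] NOT false = true
[2] NOT true = false
[root] true AND false = false
Overall: false → declined

Declined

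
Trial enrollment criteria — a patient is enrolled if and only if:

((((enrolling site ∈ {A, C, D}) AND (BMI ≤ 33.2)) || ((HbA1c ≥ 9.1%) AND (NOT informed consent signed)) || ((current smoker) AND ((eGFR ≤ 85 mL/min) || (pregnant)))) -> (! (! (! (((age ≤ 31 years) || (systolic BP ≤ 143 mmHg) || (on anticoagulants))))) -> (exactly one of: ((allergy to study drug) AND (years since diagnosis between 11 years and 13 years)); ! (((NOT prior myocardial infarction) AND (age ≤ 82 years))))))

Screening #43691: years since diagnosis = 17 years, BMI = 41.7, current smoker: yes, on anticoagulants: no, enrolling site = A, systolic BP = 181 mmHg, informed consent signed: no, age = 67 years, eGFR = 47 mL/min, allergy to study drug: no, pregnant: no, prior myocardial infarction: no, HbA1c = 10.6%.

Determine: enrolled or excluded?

Excluded

Atomic conditions:
  enrolling site ∈ {A, C, D}: A is in the set → true
  BMI ≤ 33.2: 41.7 ≤ 33.2 is false
  HbA1c ≥ 9.1%: 10.6 ≥ 9.1 is true
  NOT informed consent signed: no → true
  current smoker: yes → true
  eGFR ≤ 85 mL/min: 47 ≤ 85 is true
  pregnant: no → false
  age ≤ 31 years: 67 ≤ 31 is false
  systolic BP ≤ 143 mmHg: 181 ≤ 143 is false
  on anticoagulants: no → false
  allergy to study drug: no → false
  years since diagnosis between 11 years and 13 years: 17 in [11, 13] is false
  NOT prior myocardial infarction: no → true
  age ≤ 82 years: 67 ≤ 82 is true
Combine:
[1.1] true AND false = false
[1.2] true AND true = true
[1.3.2] true OR false = true
[1.3] true AND true = true
[1] false OR true OR true = true
[2.1.1.1.1] false OR false OR false = false
[2.1.1.1] NOT false = true
[2.1.1] NOT true = false
[2.1] NOT false = true
[2.2.1] false AND false = false
[2.2.2.1] true AND true = true
[2.2.2] NOT true = false
[2.2] exactly-one(false, false) = false
[2] true → false = false
[root] true → false = false
Overall: false → excluded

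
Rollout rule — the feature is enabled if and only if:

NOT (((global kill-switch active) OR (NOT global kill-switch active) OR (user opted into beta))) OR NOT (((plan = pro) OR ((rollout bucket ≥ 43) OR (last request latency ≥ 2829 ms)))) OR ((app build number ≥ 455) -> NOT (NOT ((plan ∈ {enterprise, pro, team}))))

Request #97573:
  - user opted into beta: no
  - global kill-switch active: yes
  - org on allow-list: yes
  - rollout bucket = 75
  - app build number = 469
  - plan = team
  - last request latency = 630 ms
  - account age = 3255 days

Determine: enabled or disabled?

Atomic conditions:
  global kill-switch active: yes → true
  NOT global kill-switch active: yes → false
  user opted into beta: no → false
  plan = pro: team == pro is false
  rollout bucket ≥ 43: 75 ≥ 43 is true
  last request latency ≥ 2829 ms: 630 ≥ 2829 is false
  app build number ≥ 455: 469 ≥ 455 is true
  plan ∈ {enterprise, pro, team}: team is in the set → true
Combine:
[1.1] true OR false OR false = true
[1] NOT true = false
[2.1.2] true OR false = true
[2.1] false OR true = true
[2] NOT true = false
[3.2.1] NOT true = false
[3.2] NOT false = true
[3] true → true = true
[root] false OR false OR true = true
Overall: true → enabled

Enabled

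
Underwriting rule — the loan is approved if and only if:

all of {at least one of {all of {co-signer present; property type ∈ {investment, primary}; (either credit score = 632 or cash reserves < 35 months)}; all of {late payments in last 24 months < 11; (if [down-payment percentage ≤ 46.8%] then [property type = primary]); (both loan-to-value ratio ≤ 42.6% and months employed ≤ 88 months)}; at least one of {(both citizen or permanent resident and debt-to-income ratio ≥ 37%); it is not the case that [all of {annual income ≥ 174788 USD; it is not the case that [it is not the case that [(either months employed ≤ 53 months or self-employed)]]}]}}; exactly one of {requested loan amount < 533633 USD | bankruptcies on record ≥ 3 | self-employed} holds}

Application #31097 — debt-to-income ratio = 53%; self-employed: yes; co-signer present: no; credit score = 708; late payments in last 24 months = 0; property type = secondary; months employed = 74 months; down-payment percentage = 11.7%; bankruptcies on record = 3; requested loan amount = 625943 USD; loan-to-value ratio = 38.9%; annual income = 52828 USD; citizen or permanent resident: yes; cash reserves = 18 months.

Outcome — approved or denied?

Atomic conditions:
  co-signer present: no → false
  property type ∈ {investment, primary}: secondary is not in the set → false
  credit score = 632: 708 == 632 is false
  cash reserves < 35 months: 18 < 35 is true
  late payments in last 24 months < 11: 0 < 11 is true
  down-payment percentage ≤ 46.8%: 11.7 ≤ 46.8 is true
  property type = primary: secondary == primary is false
  loan-to-value ratio ≤ 42.6%: 38.9 ≤ 42.6 is true
  months employed ≤ 88 months: 74 ≤ 88 is true
  citizen or permanent resident: yes → true
  debt-to-income ratio ≥ 37%: 53 ≥ 37 is true
  annual income ≥ 174788 USD: 52828 ≥ 174788 is false
  months employed ≤ 53 months: 74 ≤ 53 is false
  self-employed: yes → true
  requested loan amount < 533633 USD: 625943 < 533633 is false
  bankruptcies on record ≥ 3: 3 ≥ 3 is true
Combine:
[1.1.3] false OR true = true
[1.1] false AND false AND true = false
[1.2.2] true → false = false
[1.2.3] true AND true = true
[1.2] true AND false AND true = false
[1.3.1] true AND true = true
[1.3.2.1.2.1.1] false OR true = true
[1.3.2.1.2.1] NOT true = false
[1.3.2.1.2] NOT false = true
[1.3.2.1] false AND true = false
[1.3.2] NOT false = true
[1.3] true OR true = true
[1] false OR false OR true = true
[2] exactly-one(false, true, true) = false
[root] true AND false = false
Overall: false → denied

Denied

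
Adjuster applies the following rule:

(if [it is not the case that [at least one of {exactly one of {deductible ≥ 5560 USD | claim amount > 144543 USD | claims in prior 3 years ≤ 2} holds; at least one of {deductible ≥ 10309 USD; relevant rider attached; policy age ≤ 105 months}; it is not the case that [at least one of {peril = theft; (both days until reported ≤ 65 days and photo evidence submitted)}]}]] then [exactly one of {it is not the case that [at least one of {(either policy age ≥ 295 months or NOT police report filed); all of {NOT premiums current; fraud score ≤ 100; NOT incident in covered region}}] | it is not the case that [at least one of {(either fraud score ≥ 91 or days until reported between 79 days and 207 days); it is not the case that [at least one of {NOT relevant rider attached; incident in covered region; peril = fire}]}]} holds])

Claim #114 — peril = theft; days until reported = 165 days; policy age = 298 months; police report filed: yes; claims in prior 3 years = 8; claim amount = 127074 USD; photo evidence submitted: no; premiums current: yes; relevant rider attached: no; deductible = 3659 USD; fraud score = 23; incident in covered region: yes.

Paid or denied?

Atomic conditions:
  deductible ≥ 5560 USD: 3659 ≥ 5560 is false
  claim amount > 144543 USD: 127074 > 144543 is false
  claims in prior 3 years ≤ 2: 8 ≤ 2 is false
  deductible ≥ 10309 USD: 3659 ≥ 10309 is false
  relevant rider attached: no → false
  policy age ≤ 105 months: 298 ≤ 105 is false
  peril = theft: theft == theft is true
  days until reported ≤ 65 days: 165 ≤ 65 is false
  photo evidence submitted: no → false
  policy age ≥ 295 months: 298 ≥ 295 is true
  NOT police report filed: yes → false
  NOT premiums current: yes → false
  fraud score ≤ 100: 23 ≤ 100 is true
  NOT incident in covered region: yes → false
  fraud score ≥ 91: 23 ≥ 91 is false
  days until reported between 79 days and 207 days: 165 in [79, 207] is true
  NOT relevant rider attached: no → true
  incident in covered region: yes → true
  peril = fire: theft == fire is false
Combine:
[1.1.1] exactly-one(false, false, false) = false
[1.1.2] false OR false OR false = false
[1.1.3.1.2] false AND false = false
[1.1.3.1] true OR false = true
[1.1.3] NOT true = false
[1.1] false OR false OR false = false
[1] NOT false = true
[2.1.1.1] true OR false = true
[2.1.1.2] false AND true AND false = false
[2.1.1] true OR false = true
[2.1] NOT true = false
[2.2.1.1] false OR true = true
[2.2.1.2.1] true OR true OR false = true
[2.2.1.2] NOT true = false
[2.2.1] true OR false = true
[2.2] NOT true = false
[2] exactly-one(false, false) = false
[root] true → false = false
Overall: false → denied

Denied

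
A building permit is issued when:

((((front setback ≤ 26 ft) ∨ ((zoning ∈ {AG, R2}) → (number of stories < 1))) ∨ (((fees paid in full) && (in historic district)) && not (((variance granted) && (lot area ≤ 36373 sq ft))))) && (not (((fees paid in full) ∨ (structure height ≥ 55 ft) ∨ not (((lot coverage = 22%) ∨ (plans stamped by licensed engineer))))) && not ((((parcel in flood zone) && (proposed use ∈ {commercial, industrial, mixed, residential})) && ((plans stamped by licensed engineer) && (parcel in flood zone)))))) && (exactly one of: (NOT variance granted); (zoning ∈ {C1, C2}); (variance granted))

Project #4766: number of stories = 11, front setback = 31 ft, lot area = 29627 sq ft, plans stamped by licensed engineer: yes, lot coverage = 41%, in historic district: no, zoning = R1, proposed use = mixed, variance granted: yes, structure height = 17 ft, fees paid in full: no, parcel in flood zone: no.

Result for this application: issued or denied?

Atomic conditions:
  front setback ≤ 26 ft: 31 ≤ 26 is false
  zoning ∈ {AG, R2}: R1 is not in the set → false
  number of stories < 1: 11 < 1 is false
  fees paid in full: no → false
  in historic district: no → false
  variance granted: yes → true
  lot area ≤ 36373 sq ft: 29627 ≤ 36373 is true
  structure height ≥ 55 ft: 17 ≥ 55 is false
  lot coverage = 22%: 41 == 22 is false
  plans stamped by licensed engineer: yes → true
  parcel in flood zone: no → false
  proposed use ∈ {commercial, industrial, mixed, residential}: mixed is in the set → true
  NOT variance granted: yes → false
  zoning ∈ {C1, C2}: R1 is not in the set → false
Combine:
[1.1.1.2] false → false (antecedent false ⇒ implication holds) = true
[1.1.1] false OR true = true
[1.1.2.1] false AND false = false
[1.1.2.2.1] true AND true = true
[1.1.2.2] NOT true = false
[1.1.2] false AND false = false
[1.1] true OR false = true
[1.2.1.1.3.1] false OR true = true
[1.2.1.1.3] NOT true = false
[1.2.1.1] false OR false OR false = false
[1.2.1] NOT false = true
[1.2.2.1.1] false AND true = false
[1.2.2.1.2] true AND false = false
[1.2.2.1] false AND false = false
[1.2.2] NOT false = true
[1.2] true AND true = true
[1] true AND true = true
[2] exactly-one(false, false, true) = true
[root] true AND true = true
Overall: true → issued

Issued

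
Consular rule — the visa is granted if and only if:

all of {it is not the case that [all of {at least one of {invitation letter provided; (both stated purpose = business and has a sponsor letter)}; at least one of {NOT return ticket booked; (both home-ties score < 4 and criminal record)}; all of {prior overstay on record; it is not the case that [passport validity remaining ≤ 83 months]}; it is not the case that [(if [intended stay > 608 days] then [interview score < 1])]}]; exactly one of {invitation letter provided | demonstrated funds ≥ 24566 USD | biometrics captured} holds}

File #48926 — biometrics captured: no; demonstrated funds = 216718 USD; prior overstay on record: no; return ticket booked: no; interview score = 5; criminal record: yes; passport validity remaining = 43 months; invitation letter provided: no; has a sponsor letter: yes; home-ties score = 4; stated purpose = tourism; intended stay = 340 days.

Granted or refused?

Granted

Atomic conditions:
  invitation letter provided: no → false
  stated purpose = business: tourism == business is false
  has a sponsor letter: yes → true
  NOT return ticket booked: no → true
  home-ties score < 4: 4 < 4 is false
  criminal record: yes → true
  prior overstay on record: no → false
  passport validity remaining ≤ 83 months: 43 ≤ 83 is true
  intended stay > 608 days: 340 > 608 is false
  interview score < 1: 5 < 1 is false
  demonstrated funds ≥ 24566 USD: 216718 ≥ 24566 is true
  biometrics captured: no → false
Combine:
[1.1.1.2] false AND true = false
[1.1.1] false OR false = false
[1.1.2.2] false AND true = false
[1.1.2] true OR false = true
[1.1.3.2] NOT true = false
[1.1.3] false AND false = false
[1.1.4.1] false → false (antecedent false ⇒ implication holds) = true
[1.1.4] NOT true = false
[1.1] false AND true AND false AND false = false
[1] NOT false = true
[2] exactly-one(false, true, false) = true
[root] true AND true = true
Overall: true → granted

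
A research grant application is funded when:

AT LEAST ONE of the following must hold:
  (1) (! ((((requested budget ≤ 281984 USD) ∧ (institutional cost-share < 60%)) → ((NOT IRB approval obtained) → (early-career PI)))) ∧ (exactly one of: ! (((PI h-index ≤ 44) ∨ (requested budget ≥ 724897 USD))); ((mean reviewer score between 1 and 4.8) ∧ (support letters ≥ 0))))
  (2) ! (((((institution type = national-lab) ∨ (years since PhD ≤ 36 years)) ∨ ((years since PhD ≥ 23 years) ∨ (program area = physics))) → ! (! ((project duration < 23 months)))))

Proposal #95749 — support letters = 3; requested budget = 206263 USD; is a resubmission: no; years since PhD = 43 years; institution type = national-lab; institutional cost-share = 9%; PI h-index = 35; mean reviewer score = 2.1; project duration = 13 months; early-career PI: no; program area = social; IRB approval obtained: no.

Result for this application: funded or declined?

Funded

Atomic conditions:
  requested budget ≤ 281984 USD: 206263 ≤ 281984 is true
  institutional cost-share < 60%: 9 < 60 is true
  NOT IRB approval obtained: no → true
  early-career PI: no → false
  PI h-index ≤ 44: 35 ≤ 44 is true
  requested budget ≥ 724897 USD: 206263 ≥ 724897 is false
  mean reviewer score between 1 and 4.8: 2.1 in [1, 4.8] is true
  support letters ≥ 0: 3 ≥ 0 is true
  institution type = national-lab: national-lab == national-lab is true
  years since PhD ≤ 36 years: 43 ≤ 36 is false
  years since PhD ≥ 23 years: 43 ≥ 23 is true
  program area = physics: social == physics is false
  project duration < 23 months: 13 < 23 is true
Combine:
[1.1.1.1] true AND true = true
[1.1.1.2] true → false = false
[1.1.1] true → false = false
[1.1] NOT false = true
[1.2.1.1] true OR false = true
[1.2.1] NOT true = false
[1.2.2] true AND true = true
[1.2] exactly-one(false, true) = true
[1] true AND true = true
[2.1.1.1] true OR false = true
[2.1.1.2] true OR false = true
[2.1.1] true OR true = true
[2.1.2.1] NOT true = false
[2.1.2] NOT false = true
[2.1] true → true = true
[2] NOT true = false
[root] true OR false = true
Overall: true → funded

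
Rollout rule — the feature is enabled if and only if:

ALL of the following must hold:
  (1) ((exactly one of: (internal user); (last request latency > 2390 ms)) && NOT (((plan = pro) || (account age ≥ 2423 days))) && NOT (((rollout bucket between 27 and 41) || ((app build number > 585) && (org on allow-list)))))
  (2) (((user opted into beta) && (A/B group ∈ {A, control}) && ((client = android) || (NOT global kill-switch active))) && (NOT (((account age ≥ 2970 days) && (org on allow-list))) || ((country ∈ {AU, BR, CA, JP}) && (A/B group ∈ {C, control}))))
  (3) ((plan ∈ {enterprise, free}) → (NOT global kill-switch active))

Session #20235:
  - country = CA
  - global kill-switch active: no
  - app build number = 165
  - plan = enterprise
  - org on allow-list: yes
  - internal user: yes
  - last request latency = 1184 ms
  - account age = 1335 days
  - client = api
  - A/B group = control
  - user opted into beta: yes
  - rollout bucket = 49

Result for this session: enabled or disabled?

Enabled

Atomic conditions:
  internal user: yes → true
  last request latency > 2390 ms: 1184 > 2390 is false
  plan = pro: enterprise == pro is false
  account age ≥ 2423 days: 1335 ≥ 2423 is false
  rollout bucket between 27 and 41: 49 in [27, 41] is false
  app build number > 585: 165 > 585 is false
  org on allow-list: yes → true
  user opted into beta: yes → true
  A/B group ∈ {A, control}: control is in the set → true
  client = android: api == android is false
  NOT global kill-switch active: no → true
  account age ≥ 2970 days: 1335 ≥ 2970 is false
  country ∈ {AU, BR, CA, JP}: CA is in the set → true
  A/B group ∈ {C, control}: control is in the set → true
  plan ∈ {enterprise, free}: enterprise is in the set → true
Combine:
[1.1] exactly-one(true, false) = true
[1.2.1] false OR false = false
[1.2] NOT false = true
[1.3.1.2] false AND true = false
[1.3.1] false OR false = false
[1.3] NOT false = true
[1] true AND true AND true = true
[2.1.3] false OR true = true
[2.1] true AND true AND true = true
[2.2.1.1] false AND true = false
[2.2.1] NOT false = true
[2.2.2] true AND true = true
[2.2] true OR true = true
[2] true AND true = true
[3] true → true = true
[root] true AND true AND true = true
Overall: true → enabled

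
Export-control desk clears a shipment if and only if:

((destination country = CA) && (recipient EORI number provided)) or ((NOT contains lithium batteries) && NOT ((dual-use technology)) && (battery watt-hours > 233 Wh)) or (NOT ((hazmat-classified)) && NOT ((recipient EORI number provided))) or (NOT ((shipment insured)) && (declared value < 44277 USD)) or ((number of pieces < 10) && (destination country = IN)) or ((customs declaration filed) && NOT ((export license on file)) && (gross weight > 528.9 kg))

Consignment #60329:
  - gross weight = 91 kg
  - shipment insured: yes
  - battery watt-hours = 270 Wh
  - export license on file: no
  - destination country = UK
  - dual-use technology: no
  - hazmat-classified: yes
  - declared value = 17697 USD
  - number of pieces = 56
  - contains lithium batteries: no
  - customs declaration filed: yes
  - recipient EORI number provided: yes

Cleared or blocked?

Atomic conditions:
  destination country = CA: UK == CA is false
  recipient EORI number provided: yes → true
  NOT contains lithium batteries: no → true
  dual-use technology: no → false
  battery watt-hours > 233 Wh: 270 > 233 is true
  hazmat-classified: yes → true
  shipment insured: yes → true
  declared value < 44277 USD: 17697 < 44277 is true
  number of pieces < 10: 56 < 10 is false
  destination country = IN: UK == IN is false
  customs declaration filed: yes → true
  export license on file: no → false
  gross weight > 528.9 kg: 91 > 528.9 is false
Combine:
[1] false AND true = false
[2.2] NOT false = true
[2] true AND true AND true = true
[3.1] NOT true = false
[3.2] NOT true = false
[3] false AND false = false
[4.1] NOT true = false
[4] false AND true = false
[5] false AND false = false
[6.2] NOT false = true
[6] true AND true AND false = false
[root] false OR true OR false OR false OR false OR false = true
Overall: true → cleared

Cleared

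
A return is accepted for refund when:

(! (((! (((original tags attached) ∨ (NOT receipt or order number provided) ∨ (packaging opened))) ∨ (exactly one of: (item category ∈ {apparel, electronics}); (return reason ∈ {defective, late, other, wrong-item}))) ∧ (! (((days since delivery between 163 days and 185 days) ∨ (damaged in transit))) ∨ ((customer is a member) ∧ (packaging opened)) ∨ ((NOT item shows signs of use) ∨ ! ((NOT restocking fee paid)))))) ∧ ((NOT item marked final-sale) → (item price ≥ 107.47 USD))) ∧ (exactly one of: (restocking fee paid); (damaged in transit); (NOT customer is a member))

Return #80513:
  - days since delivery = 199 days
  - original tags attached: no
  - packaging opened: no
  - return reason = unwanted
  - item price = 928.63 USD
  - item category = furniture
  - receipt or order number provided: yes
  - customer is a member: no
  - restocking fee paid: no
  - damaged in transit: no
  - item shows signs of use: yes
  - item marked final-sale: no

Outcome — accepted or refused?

Refused

Atomic conditions:
  original tags attached: no → false
  NOT receipt or order number provided: yes → false
  packaging opened: no → false
  item category ∈ {apparel, electronics}: furniture is not in the set → false
  return reason ∈ {defective, late, other, wrong-item}: unwanted is not in the set → false
  days since delivery between 163 days and 185 days: 199 in [163, 185] is false
  damaged in transit: no → false
  customer is a member: no → false
  NOT item shows signs of use: yes → false
  NOT restocking fee paid: no → true
  NOT item marked final-sale: no → true
  item price ≥ 107.47 USD: 928.63 ≥ 107.47 is true
  restocking fee paid: no → false
  NOT customer is a member: no → true
Combine:
[1.1.1.1.1.1] false OR false OR false = false
[1.1.1.1.1] NOT false = true
[1.1.1.1.2] exactly-one(false, false) = false
[1.1.1.1] true OR false = true
[1.1.1.2.1.1] false OR false = false
[1.1.1.2.1] NOT false = true
[1.1.1.2.2] false AND false = false
[1.1.1.2.3.2] NOT true = false
[1.1.1.2.3] false OR false = false
[1.1.1.2] true OR false OR false = true
[1.1.1] true AND true = true
[1.1] NOT true = false
[1.2] true → true = true
[1] false AND true = false
[2] exactly-one(false, false, true) = true
[root] false AND true = false
Overall: false → refused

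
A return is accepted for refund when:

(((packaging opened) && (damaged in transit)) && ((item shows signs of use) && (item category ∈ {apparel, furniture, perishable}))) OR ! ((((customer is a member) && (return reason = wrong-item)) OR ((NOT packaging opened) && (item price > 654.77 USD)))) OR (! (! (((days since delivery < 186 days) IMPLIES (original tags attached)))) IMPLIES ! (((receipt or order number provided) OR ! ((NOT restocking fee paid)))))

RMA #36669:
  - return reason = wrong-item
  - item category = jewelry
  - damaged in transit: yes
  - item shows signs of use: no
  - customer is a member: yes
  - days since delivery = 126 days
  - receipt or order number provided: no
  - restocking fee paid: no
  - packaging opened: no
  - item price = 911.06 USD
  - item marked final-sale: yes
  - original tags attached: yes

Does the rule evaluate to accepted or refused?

Atomic conditions:
  packaging opened: no → false
  damaged in transit: yes → true
  item shows signs of use: no → false
  item category ∈ {apparel, furniture, perishable}: jewelry is not in the set → false
  customer is a member: yes → true
  return reason = wrong-item: wrong-item == wrong-item is true
  NOT packaging opened: no → true
  item price > 654.77 USD: 911.06 > 654.77 is true
  days since delivery < 186 days: 126 < 186 is true
  original tags attached: yes → true
  receipt or order number provided: no → false
  NOT restocking fee paid: no → true
Combine:
[1.1] false AND true = false
[1.2] false AND false = false
[1] false AND false = false
[2.1.1] true AND true = true
[2.1.2] true AND true = true
[2.1] true OR true = true
[2] NOT true = false
[3.1.1.1] true → true = true
[3.1.1] NOT true = false
[3.1] NOT false = true
[3.2.1.2] NOT true = false
[3.2.1] false OR false = false
[3.2] NOT false = true
[3] true → true = true
[root] false OR false OR true = true
Overall: true → accepted

Accepted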